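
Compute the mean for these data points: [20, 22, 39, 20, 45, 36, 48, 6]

29.5

Step 1: Sum all values: 20 + 22 + 39 + 20 + 45 + 36 + 48 + 6 = 236
Step 2: Count the number of values: n = 8
Step 3: Mean = sum / n = 236 / 8 = 29.5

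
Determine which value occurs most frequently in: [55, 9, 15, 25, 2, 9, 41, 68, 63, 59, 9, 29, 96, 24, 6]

9

Step 1: Count the frequency of each value:
  2: appears 1 time(s)
  6: appears 1 time(s)
  9: appears 3 time(s)
  15: appears 1 time(s)
  24: appears 1 time(s)
  25: appears 1 time(s)
  29: appears 1 time(s)
  41: appears 1 time(s)
  55: appears 1 time(s)
  59: appears 1 time(s)
  63: appears 1 time(s)
  68: appears 1 time(s)
  96: appears 1 time(s)
Step 2: The value 9 appears most frequently (3 times).
Step 3: Mode = 9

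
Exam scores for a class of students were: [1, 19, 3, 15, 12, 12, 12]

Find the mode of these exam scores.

12

Step 1: Count the frequency of each value:
  1: appears 1 time(s)
  3: appears 1 time(s)
  12: appears 3 time(s)
  15: appears 1 time(s)
  19: appears 1 time(s)
Step 2: The value 12 appears most frequently (3 times).
Step 3: Mode = 12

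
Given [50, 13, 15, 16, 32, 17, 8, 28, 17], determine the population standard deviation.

12.1635

Step 1: Compute the mean: 21.7778
Step 2: Sum of squared deviations from the mean: 1331.5556
Step 3: Population variance = 1331.5556 / 9 = 147.9506
Step 4: Standard deviation = sqrt(147.9506) = 12.1635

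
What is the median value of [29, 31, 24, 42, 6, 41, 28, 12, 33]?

29

Step 1: Sort the data in ascending order: [6, 12, 24, 28, 29, 31, 33, 41, 42]
Step 2: The number of values is n = 9.
Step 3: Since n is odd, the median is the middle value at position 5: 29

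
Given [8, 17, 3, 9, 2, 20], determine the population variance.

44.4722

Step 1: Compute the mean: (8 + 17 + 3 + 9 + 2 + 20) / 6 = 9.8333
Step 2: Compute squared deviations from the mean:
  (8 - 9.8333)^2 = 3.3611
  (17 - 9.8333)^2 = 51.3611
  (3 - 9.8333)^2 = 46.6944
  (9 - 9.8333)^2 = 0.6944
  (2 - 9.8333)^2 = 61.3611
  (20 - 9.8333)^2 = 103.3611
Step 3: Sum of squared deviations = 266.8333
Step 4: Population variance = 266.8333 / 6 = 44.4722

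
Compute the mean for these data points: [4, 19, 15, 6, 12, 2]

9.6667

Step 1: Sum all values: 4 + 19 + 15 + 6 + 12 + 2 = 58
Step 2: Count the number of values: n = 6
Step 3: Mean = sum / n = 58 / 6 = 9.6667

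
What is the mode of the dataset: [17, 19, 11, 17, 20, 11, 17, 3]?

17

Step 1: Count the frequency of each value:
  3: appears 1 time(s)
  11: appears 2 time(s)
  17: appears 3 time(s)
  19: appears 1 time(s)
  20: appears 1 time(s)
Step 2: The value 17 appears most frequently (3 times).
Step 3: Mode = 17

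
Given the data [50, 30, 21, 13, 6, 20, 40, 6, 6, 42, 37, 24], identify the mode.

6

Step 1: Count the frequency of each value:
  6: appears 3 time(s)
  13: appears 1 time(s)
  20: appears 1 time(s)
  21: appears 1 time(s)
  24: appears 1 time(s)
  30: appears 1 time(s)
  37: appears 1 time(s)
  40: appears 1 time(s)
  42: appears 1 time(s)
  50: appears 1 time(s)
Step 2: The value 6 appears most frequently (3 times).
Step 3: Mode = 6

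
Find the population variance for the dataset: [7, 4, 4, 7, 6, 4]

1.8889

Step 1: Compute the mean: (7 + 4 + 4 + 7 + 6 + 4) / 6 = 5.3333
Step 2: Compute squared deviations from the mean:
  (7 - 5.3333)^2 = 2.7778
  (4 - 5.3333)^2 = 1.7778
  (4 - 5.3333)^2 = 1.7778
  (7 - 5.3333)^2 = 2.7778
  (6 - 5.3333)^2 = 0.4444
  (4 - 5.3333)^2 = 1.7778
Step 3: Sum of squared deviations = 11.3333
Step 4: Population variance = 11.3333 / 6 = 1.8889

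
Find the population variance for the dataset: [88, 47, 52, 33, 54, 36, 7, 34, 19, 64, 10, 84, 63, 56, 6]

632.6489

Step 1: Compute the mean: (88 + 47 + 52 + 33 + 54 + 36 + 7 + 34 + 19 + 64 + 10 + 84 + 63 + 56 + 6) / 15 = 43.5333
Step 2: Compute squared deviations from the mean:
  (88 - 43.5333)^2 = 1977.2844
  (47 - 43.5333)^2 = 12.0178
  (52 - 43.5333)^2 = 71.6844
  (33 - 43.5333)^2 = 110.9511
  (54 - 43.5333)^2 = 109.5511
  (36 - 43.5333)^2 = 56.7511
  (7 - 43.5333)^2 = 1334.6844
  (34 - 43.5333)^2 = 90.8844
  (19 - 43.5333)^2 = 601.8844
  (64 - 43.5333)^2 = 418.8844
  (10 - 43.5333)^2 = 1124.4844
  (84 - 43.5333)^2 = 1637.5511
  (63 - 43.5333)^2 = 378.9511
  (56 - 43.5333)^2 = 155.4178
  (6 - 43.5333)^2 = 1408.7511
Step 3: Sum of squared deviations = 9489.7333
Step 4: Population variance = 9489.7333 / 15 = 632.6489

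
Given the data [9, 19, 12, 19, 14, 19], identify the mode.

19

Step 1: Count the frequency of each value:
  9: appears 1 time(s)
  12: appears 1 time(s)
  14: appears 1 time(s)
  19: appears 3 time(s)
Step 2: The value 19 appears most frequently (3 times).
Step 3: Mode = 19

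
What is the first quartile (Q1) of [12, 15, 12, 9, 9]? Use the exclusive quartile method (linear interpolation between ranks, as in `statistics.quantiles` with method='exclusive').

9

Step 1: Sort the data: [9, 9, 12, 12, 15]
Step 2: n = 5
Step 3: Using the exclusive quartile method:
  Q1 = 9
  Q2 (median) = 12
  Q3 = 13.5
  IQR = Q3 - Q1 = 13.5 - 9 = 4.5
Step 4: Q1 = 9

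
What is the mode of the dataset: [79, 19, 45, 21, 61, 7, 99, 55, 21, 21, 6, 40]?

21

Step 1: Count the frequency of each value:
  6: appears 1 time(s)
  7: appears 1 time(s)
  19: appears 1 time(s)
  21: appears 3 time(s)
  40: appears 1 time(s)
  45: appears 1 time(s)
  55: appears 1 time(s)
  61: appears 1 time(s)
  79: appears 1 time(s)
  99: appears 1 time(s)
Step 2: The value 21 appears most frequently (3 times).
Step 3: Mode = 21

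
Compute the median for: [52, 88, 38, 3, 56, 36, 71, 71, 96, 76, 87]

71

Step 1: Sort the data in ascending order: [3, 36, 38, 52, 56, 71, 71, 76, 87, 88, 96]
Step 2: The number of values is n = 11.
Step 3: Since n is odd, the median is the middle value at position 6: 71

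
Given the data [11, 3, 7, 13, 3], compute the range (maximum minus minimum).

10

Step 1: Identify the maximum value: max = 13
Step 2: Identify the minimum value: min = 3
Step 3: Range = max - min = 13 - 3 = 10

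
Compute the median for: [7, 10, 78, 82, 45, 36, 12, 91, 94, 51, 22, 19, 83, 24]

40.5

Step 1: Sort the data in ascending order: [7, 10, 12, 19, 22, 24, 36, 45, 51, 78, 82, 83, 91, 94]
Step 2: The number of values is n = 14.
Step 3: Since n is even, the median is the average of positions 7 and 8:
  Median = (36 + 45) / 2 = 40.5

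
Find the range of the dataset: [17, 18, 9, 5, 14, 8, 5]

13

Step 1: Identify the maximum value: max = 18
Step 2: Identify the minimum value: min = 5
Step 3: Range = max - min = 18 - 5 = 13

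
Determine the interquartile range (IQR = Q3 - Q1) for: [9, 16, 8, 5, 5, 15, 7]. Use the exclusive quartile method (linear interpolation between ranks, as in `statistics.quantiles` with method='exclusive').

10

Step 1: Sort the data: [5, 5, 7, 8, 9, 15, 16]
Step 2: n = 7
Step 3: Using the exclusive quartile method:
  Q1 = 5
  Q2 (median) = 8
  Q3 = 15
  IQR = Q3 - Q1 = 15 - 5 = 10
Step 4: IQR = 10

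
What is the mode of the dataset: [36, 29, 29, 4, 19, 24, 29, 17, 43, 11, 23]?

29

Step 1: Count the frequency of each value:
  4: appears 1 time(s)
  11: appears 1 time(s)
  17: appears 1 time(s)
  19: appears 1 time(s)
  23: appears 1 time(s)
  24: appears 1 time(s)
  29: appears 3 time(s)
  36: appears 1 time(s)
  43: appears 1 time(s)
Step 2: The value 29 appears most frequently (3 times).
Step 3: Mode = 29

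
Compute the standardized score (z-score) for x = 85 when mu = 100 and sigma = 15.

-1

Step 1: Recall the z-score formula: z = (x - mu) / sigma
Step 2: Substitute values: z = (85 - 100) / 15
Step 3: z = -15 / 15 = -1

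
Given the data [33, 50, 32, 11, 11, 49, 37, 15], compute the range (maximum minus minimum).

39

Step 1: Identify the maximum value: max = 50
Step 2: Identify the minimum value: min = 11
Step 3: Range = max - min = 50 - 11 = 39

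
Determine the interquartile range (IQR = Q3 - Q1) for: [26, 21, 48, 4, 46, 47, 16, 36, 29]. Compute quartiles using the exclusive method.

28

Step 1: Sort the data: [4, 16, 21, 26, 29, 36, 46, 47, 48]
Step 2: n = 9
Step 3: Using the exclusive quartile method:
  Q1 = 18.5
  Q2 (median) = 29
  Q3 = 46.5
  IQR = Q3 - Q1 = 46.5 - 18.5 = 28
Step 4: IQR = 28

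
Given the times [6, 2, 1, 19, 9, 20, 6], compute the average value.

9

Step 1: Sum all values: 6 + 2 + 1 + 19 + 9 + 20 + 6 = 63
Step 2: Count the number of values: n = 7
Step 3: Mean = sum / n = 63 / 7 = 9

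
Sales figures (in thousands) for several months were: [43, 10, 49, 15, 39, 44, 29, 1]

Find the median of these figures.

34

Step 1: Sort the data in ascending order: [1, 10, 15, 29, 39, 43, 44, 49]
Step 2: The number of values is n = 8.
Step 3: Since n is even, the median is the average of positions 4 and 5:
  Median = (29 + 39) / 2 = 34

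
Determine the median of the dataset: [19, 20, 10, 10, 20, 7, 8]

10

Step 1: Sort the data in ascending order: [7, 8, 10, 10, 19, 20, 20]
Step 2: The number of values is n = 7.
Step 3: Since n is odd, the median is the middle value at position 4: 10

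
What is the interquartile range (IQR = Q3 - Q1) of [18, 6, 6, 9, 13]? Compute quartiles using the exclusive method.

9.5

Step 1: Sort the data: [6, 6, 9, 13, 18]
Step 2: n = 5
Step 3: Using the exclusive quartile method:
  Q1 = 6
  Q2 (median) = 9
  Q3 = 15.5
  IQR = Q3 - Q1 = 15.5 - 6 = 9.5
Step 4: IQR = 9.5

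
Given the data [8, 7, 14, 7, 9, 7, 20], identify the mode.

7

Step 1: Count the frequency of each value:
  7: appears 3 time(s)
  8: appears 1 time(s)
  9: appears 1 time(s)
  14: appears 1 time(s)
  20: appears 1 time(s)
Step 2: The value 7 appears most frequently (3 times).
Step 3: Mode = 7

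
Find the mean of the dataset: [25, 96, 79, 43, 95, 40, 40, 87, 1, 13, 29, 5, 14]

43.6154

Step 1: Sum all values: 25 + 96 + 79 + 43 + 95 + 40 + 40 + 87 + 1 + 13 + 29 + 5 + 14 = 567
Step 2: Count the number of values: n = 13
Step 3: Mean = sum / n = 567 / 13 = 43.6154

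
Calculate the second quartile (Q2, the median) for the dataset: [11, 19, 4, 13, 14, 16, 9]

13

Step 1: Sort the data: [4, 9, 11, 13, 14, 16, 19]
Step 2: n = 7
Step 3: Q2 is the median. Since n is odd, it is the middle value at position 4: 13
Step 4: Q2 = 13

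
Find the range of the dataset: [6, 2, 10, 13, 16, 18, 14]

16

Step 1: Identify the maximum value: max = 18
Step 2: Identify the minimum value: min = 2
Step 3: Range = max - min = 18 - 2 = 16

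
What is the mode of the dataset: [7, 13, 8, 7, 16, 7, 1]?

7

Step 1: Count the frequency of each value:
  1: appears 1 time(s)
  7: appears 3 time(s)
  8: appears 1 time(s)
  13: appears 1 time(s)
  16: appears 1 time(s)
Step 2: The value 7 appears most frequently (3 times).
Step 3: Mode = 7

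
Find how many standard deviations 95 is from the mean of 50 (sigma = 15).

3

Step 1: Recall the z-score formula: z = (x - mu) / sigma
Step 2: Substitute values: z = (95 - 50) / 15
Step 3: z = 45 / 15 = 3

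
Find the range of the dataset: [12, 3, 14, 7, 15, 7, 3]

12

Step 1: Identify the maximum value: max = 15
Step 2: Identify the minimum value: min = 3
Step 3: Range = max - min = 15 - 3 = 12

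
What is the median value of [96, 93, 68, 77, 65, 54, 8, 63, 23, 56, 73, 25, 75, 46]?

64

Step 1: Sort the data in ascending order: [8, 23, 25, 46, 54, 56, 63, 65, 68, 73, 75, 77, 93, 96]
Step 2: The number of values is n = 14.
Step 3: Since n is even, the median is the average of positions 7 and 8:
  Median = (63 + 65) / 2 = 64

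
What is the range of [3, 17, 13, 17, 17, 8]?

14

Step 1: Identify the maximum value: max = 17
Step 2: Identify the minimum value: min = 3
Step 3: Range = max - min = 17 - 3 = 14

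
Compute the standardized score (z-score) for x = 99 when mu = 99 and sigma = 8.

0

Step 1: Recall the z-score formula: z = (x - mu) / sigma
Step 2: Substitute values: z = (99 - 99) / 8
Step 3: z = 0 / 8 = 0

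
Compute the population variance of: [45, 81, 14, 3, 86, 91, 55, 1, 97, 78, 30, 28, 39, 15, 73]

1042.1956

Step 1: Compute the mean: (45 + 81 + 14 + 3 + 86 + 91 + 55 + 1 + 97 + 78 + 30 + 28 + 39 + 15 + 73) / 15 = 49.0667
Step 2: Compute squared deviations from the mean:
  (45 - 49.0667)^2 = 16.5378
  (81 - 49.0667)^2 = 1019.7378
  (14 - 49.0667)^2 = 1229.6711
  (3 - 49.0667)^2 = 2122.1378
  (86 - 49.0667)^2 = 1364.0711
  (91 - 49.0667)^2 = 1758.4044
  (55 - 49.0667)^2 = 35.2044
  (1 - 49.0667)^2 = 2310.4044
  (97 - 49.0667)^2 = 2297.6044
  (78 - 49.0667)^2 = 837.1378
  (30 - 49.0667)^2 = 363.5378
  (28 - 49.0667)^2 = 443.8044
  (39 - 49.0667)^2 = 101.3378
  (15 - 49.0667)^2 = 1160.5378
  (73 - 49.0667)^2 = 572.8044
Step 3: Sum of squared deviations = 15632.9333
Step 4: Population variance = 15632.9333 / 15 = 1042.1956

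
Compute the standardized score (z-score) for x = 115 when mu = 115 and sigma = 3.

0

Step 1: Recall the z-score formula: z = (x - mu) / sigma
Step 2: Substitute values: z = (115 - 115) / 3
Step 3: z = 0 / 3 = 0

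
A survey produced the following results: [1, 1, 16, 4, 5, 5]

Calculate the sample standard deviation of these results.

5.5377

Step 1: Compute the mean: 5.3333
Step 2: Sum of squared deviations from the mean: 153.3333
Step 3: Sample variance = 153.3333 / 5 = 30.6667
Step 4: Standard deviation = sqrt(30.6667) = 5.5377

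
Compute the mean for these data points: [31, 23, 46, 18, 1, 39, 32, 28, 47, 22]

28.7

Step 1: Sum all values: 31 + 23 + 46 + 18 + 1 + 39 + 32 + 28 + 47 + 22 = 287
Step 2: Count the number of values: n = 10
Step 3: Mean = sum / n = 287 / 10 = 28.7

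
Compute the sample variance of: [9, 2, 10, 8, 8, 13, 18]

24.2381

Step 1: Compute the mean: (9 + 2 + 10 + 8 + 8 + 13 + 18) / 7 = 9.7143
Step 2: Compute squared deviations from the mean:
  (9 - 9.7143)^2 = 0.5102
  (2 - 9.7143)^2 = 59.5102
  (10 - 9.7143)^2 = 0.0816
  (8 - 9.7143)^2 = 2.9388
  (8 - 9.7143)^2 = 2.9388
  (13 - 9.7143)^2 = 10.7959
  (18 - 9.7143)^2 = 68.6531
Step 3: Sum of squared deviations = 145.4286
Step 4: Sample variance = 145.4286 / 6 = 24.2381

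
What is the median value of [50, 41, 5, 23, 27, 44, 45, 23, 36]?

36

Step 1: Sort the data in ascending order: [5, 23, 23, 27, 36, 41, 44, 45, 50]
Step 2: The number of values is n = 9.
Step 3: Since n is odd, the median is the middle value at position 5: 36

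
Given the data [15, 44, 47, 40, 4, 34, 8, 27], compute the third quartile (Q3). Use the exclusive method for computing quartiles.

43

Step 1: Sort the data: [4, 8, 15, 27, 34, 40, 44, 47]
Step 2: n = 8
Step 3: Using the exclusive quartile method:
  Q1 = 9.75
  Q2 (median) = 30.5
  Q3 = 43
  IQR = Q3 - Q1 = 43 - 9.75 = 33.25
Step 4: Q3 = 43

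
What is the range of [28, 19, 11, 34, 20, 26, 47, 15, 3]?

44

Step 1: Identify the maximum value: max = 47
Step 2: Identify the minimum value: min = 3
Step 3: Range = max - min = 47 - 3 = 44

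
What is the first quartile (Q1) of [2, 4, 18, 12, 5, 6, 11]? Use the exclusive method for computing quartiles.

4

Step 1: Sort the data: [2, 4, 5, 6, 11, 12, 18]
Step 2: n = 7
Step 3: Using the exclusive quartile method:
  Q1 = 4
  Q2 (median) = 6
  Q3 = 12
  IQR = Q3 - Q1 = 12 - 4 = 8
Step 4: Q1 = 4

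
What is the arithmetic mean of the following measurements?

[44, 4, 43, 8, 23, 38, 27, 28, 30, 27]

27.2

Step 1: Sum all values: 44 + 4 + 43 + 8 + 23 + 38 + 27 + 28 + 30 + 27 = 272
Step 2: Count the number of values: n = 10
Step 3: Mean = sum / n = 272 / 10 = 27.2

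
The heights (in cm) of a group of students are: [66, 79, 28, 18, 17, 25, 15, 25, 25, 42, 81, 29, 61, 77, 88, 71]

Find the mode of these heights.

25

Step 1: Count the frequency of each value:
  15: appears 1 time(s)
  17: appears 1 time(s)
  18: appears 1 time(s)
  25: appears 3 time(s)
  28: appears 1 time(s)
  29: appears 1 time(s)
  42: appears 1 time(s)
  61: appears 1 time(s)
  66: appears 1 time(s)
  71: appears 1 time(s)
  77: appears 1 time(s)
  79: appears 1 time(s)
  81: appears 1 time(s)
  88: appears 1 time(s)
Step 2: The value 25 appears most frequently (3 times).
Step 3: Mode = 25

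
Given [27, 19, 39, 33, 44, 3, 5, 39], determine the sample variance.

247.2679

Step 1: Compute the mean: (27 + 19 + 39 + 33 + 44 + 3 + 5 + 39) / 8 = 26.125
Step 2: Compute squared deviations from the mean:
  (27 - 26.125)^2 = 0.7656
  (19 - 26.125)^2 = 50.7656
  (39 - 26.125)^2 = 165.7656
  (33 - 26.125)^2 = 47.2656
  (44 - 26.125)^2 = 319.5156
  (3 - 26.125)^2 = 534.7656
  (5 - 26.125)^2 = 446.2656
  (39 - 26.125)^2 = 165.7656
Step 3: Sum of squared deviations = 1730.875
Step 4: Sample variance = 1730.875 / 7 = 247.2679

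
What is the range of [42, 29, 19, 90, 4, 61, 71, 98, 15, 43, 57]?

94

Step 1: Identify the maximum value: max = 98
Step 2: Identify the minimum value: min = 4
Step 3: Range = max - min = 98 - 4 = 94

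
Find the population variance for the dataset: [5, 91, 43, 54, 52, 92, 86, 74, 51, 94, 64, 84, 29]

688

Step 1: Compute the mean: (5 + 91 + 43 + 54 + 52 + 92 + 86 + 74 + 51 + 94 + 64 + 84 + 29) / 13 = 63
Step 2: Compute squared deviations from the mean:
  (5 - 63)^2 = 3364
  (91 - 63)^2 = 784
  (43 - 63)^2 = 400
  (54 - 63)^2 = 81
  (52 - 63)^2 = 121
  (92 - 63)^2 = 841
  (86 - 63)^2 = 529
  (74 - 63)^2 = 121
  (51 - 63)^2 = 144
  (94 - 63)^2 = 961
  (64 - 63)^2 = 1
  (84 - 63)^2 = 441
  (29 - 63)^2 = 1156
Step 3: Sum of squared deviations = 8944
Step 4: Population variance = 8944 / 13 = 688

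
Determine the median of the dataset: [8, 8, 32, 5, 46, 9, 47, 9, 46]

9

Step 1: Sort the data in ascending order: [5, 8, 8, 9, 9, 32, 46, 46, 47]
Step 2: The number of values is n = 9.
Step 3: Since n is odd, the median is the middle value at position 5: 9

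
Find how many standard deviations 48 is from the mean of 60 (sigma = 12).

-1

Step 1: Recall the z-score formula: z = (x - mu) / sigma
Step 2: Substitute values: z = (48 - 60) / 12
Step 3: z = -12 / 12 = -1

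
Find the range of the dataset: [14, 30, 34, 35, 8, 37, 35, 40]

32

Step 1: Identify the maximum value: max = 40
Step 2: Identify the minimum value: min = 8
Step 3: Range = max - min = 40 - 8 = 32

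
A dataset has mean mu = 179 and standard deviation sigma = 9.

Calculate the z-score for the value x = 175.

-0.4444

Step 1: Recall the z-score formula: z = (x - mu) / sigma
Step 2: Substitute values: z = (175 - 179) / 9
Step 3: z = -4 / 9 = -0.4444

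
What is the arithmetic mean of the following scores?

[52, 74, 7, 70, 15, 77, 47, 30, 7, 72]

45.1

Step 1: Sum all values: 52 + 74 + 7 + 70 + 15 + 77 + 47 + 30 + 7 + 72 = 451
Step 2: Count the number of values: n = 10
Step 3: Mean = sum / n = 451 / 10 = 45.1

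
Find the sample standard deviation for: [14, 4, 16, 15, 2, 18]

6.7454

Step 1: Compute the mean: 11.5
Step 2: Sum of squared deviations from the mean: 227.5
Step 3: Sample variance = 227.5 / 5 = 45.5
Step 4: Standard deviation = sqrt(45.5) = 6.7454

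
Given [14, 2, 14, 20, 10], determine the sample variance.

44

Step 1: Compute the mean: (14 + 2 + 14 + 20 + 10) / 5 = 12
Step 2: Compute squared deviations from the mean:
  (14 - 12)^2 = 4
  (2 - 12)^2 = 100
  (14 - 12)^2 = 4
  (20 - 12)^2 = 64
  (10 - 12)^2 = 4
Step 3: Sum of squared deviations = 176
Step 4: Sample variance = 176 / 4 = 44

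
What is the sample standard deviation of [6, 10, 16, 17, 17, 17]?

4.7081

Step 1: Compute the mean: 13.8333
Step 2: Sum of squared deviations from the mean: 110.8333
Step 3: Sample variance = 110.8333 / 5 = 22.1667
Step 4: Standard deviation = sqrt(22.1667) = 4.7081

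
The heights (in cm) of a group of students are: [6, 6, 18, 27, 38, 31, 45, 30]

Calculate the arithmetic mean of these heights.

25.125

Step 1: Sum all values: 6 + 6 + 18 + 27 + 38 + 31 + 45 + 30 = 201
Step 2: Count the number of values: n = 8
Step 3: Mean = sum / n = 201 / 8 = 25.125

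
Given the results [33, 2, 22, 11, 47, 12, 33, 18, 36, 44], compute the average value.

25.8

Step 1: Sum all values: 33 + 2 + 22 + 11 + 47 + 12 + 33 + 18 + 36 + 44 = 258
Step 2: Count the number of values: n = 10
Step 3: Mean = sum / n = 258 / 10 = 25.8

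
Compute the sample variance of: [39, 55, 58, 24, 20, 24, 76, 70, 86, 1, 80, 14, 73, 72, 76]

792.7429

Step 1: Compute the mean: (39 + 55 + 58 + 24 + 20 + 24 + 76 + 70 + 86 + 1 + 80 + 14 + 73 + 72 + 76) / 15 = 51.2
Step 2: Compute squared deviations from the mean:
  (39 - 51.2)^2 = 148.84
  (55 - 51.2)^2 = 14.44
  (58 - 51.2)^2 = 46.24
  (24 - 51.2)^2 = 739.84
  (20 - 51.2)^2 = 973.44
  (24 - 51.2)^2 = 739.84
  (76 - 51.2)^2 = 615.04
  (70 - 51.2)^2 = 353.44
  (86 - 51.2)^2 = 1211.04
  (1 - 51.2)^2 = 2520.04
  (80 - 51.2)^2 = 829.44
  (14 - 51.2)^2 = 1383.84
  (73 - 51.2)^2 = 475.24
  (72 - 51.2)^2 = 432.64
  (76 - 51.2)^2 = 615.04
Step 3: Sum of squared deviations = 11098.4
Step 4: Sample variance = 11098.4 / 14 = 792.7429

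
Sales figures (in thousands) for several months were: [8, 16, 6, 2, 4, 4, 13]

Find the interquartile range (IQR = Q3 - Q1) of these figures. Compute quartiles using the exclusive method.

9

Step 1: Sort the data: [2, 4, 4, 6, 8, 13, 16]
Step 2: n = 7
Step 3: Using the exclusive quartile method:
  Q1 = 4
  Q2 (median) = 6
  Q3 = 13
  IQR = Q3 - Q1 = 13 - 4 = 9
Step 4: IQR = 9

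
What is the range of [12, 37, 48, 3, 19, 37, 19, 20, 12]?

45

Step 1: Identify the maximum value: max = 48
Step 2: Identify the minimum value: min = 3
Step 3: Range = max - min = 48 - 3 = 45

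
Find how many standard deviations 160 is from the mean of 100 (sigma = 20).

3

Step 1: Recall the z-score formula: z = (x - mu) / sigma
Step 2: Substitute values: z = (160 - 100) / 20
Step 3: z = 60 / 20 = 3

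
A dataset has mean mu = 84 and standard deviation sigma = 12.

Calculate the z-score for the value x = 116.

2.6667

Step 1: Recall the z-score formula: z = (x - mu) / sigma
Step 2: Substitute values: z = (116 - 84) / 12
Step 3: z = 32 / 12 = 2.6667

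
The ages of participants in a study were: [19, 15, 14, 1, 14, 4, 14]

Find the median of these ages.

14

Step 1: Sort the data in ascending order: [1, 4, 14, 14, 14, 15, 19]
Step 2: The number of values is n = 7.
Step 3: Since n is odd, the median is the middle value at position 4: 14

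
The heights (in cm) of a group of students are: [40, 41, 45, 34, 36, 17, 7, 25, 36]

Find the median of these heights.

36

Step 1: Sort the data in ascending order: [7, 17, 25, 34, 36, 36, 40, 41, 45]
Step 2: The number of values is n = 9.
Step 3: Since n is odd, the median is the middle value at position 5: 36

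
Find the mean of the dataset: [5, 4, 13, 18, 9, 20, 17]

12.2857

Step 1: Sum all values: 5 + 4 + 13 + 18 + 9 + 20 + 17 = 86
Step 2: Count the number of values: n = 7
Step 3: Mean = sum / n = 86 / 7 = 12.2857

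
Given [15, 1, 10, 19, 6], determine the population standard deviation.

6.3687

Step 1: Compute the mean: 10.2
Step 2: Sum of squared deviations from the mean: 202.8
Step 3: Population variance = 202.8 / 5 = 40.56
Step 4: Standard deviation = sqrt(40.56) = 6.3687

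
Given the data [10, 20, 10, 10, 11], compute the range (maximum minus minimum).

10

Step 1: Identify the maximum value: max = 20
Step 2: Identify the minimum value: min = 10
Step 3: Range = max - min = 20 - 10 = 10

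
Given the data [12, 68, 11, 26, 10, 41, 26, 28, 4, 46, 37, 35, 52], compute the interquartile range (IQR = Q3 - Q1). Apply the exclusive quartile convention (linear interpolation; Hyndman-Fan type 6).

32

Step 1: Sort the data: [4, 10, 11, 12, 26, 26, 28, 35, 37, 41, 46, 52, 68]
Step 2: n = 13
Step 3: Using the exclusive quartile method:
  Q1 = 11.5
  Q2 (median) = 28
  Q3 = 43.5
  IQR = Q3 - Q1 = 43.5 - 11.5 = 32
Step 4: IQR = 32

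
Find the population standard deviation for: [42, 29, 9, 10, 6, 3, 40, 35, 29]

14.5992

Step 1: Compute the mean: 22.5556
Step 2: Sum of squared deviations from the mean: 1918.2222
Step 3: Population variance = 1918.2222 / 9 = 213.1358
Step 4: Standard deviation = sqrt(213.1358) = 14.5992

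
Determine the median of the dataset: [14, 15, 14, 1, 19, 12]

14

Step 1: Sort the data in ascending order: [1, 12, 14, 14, 15, 19]
Step 2: The number of values is n = 6.
Step 3: Since n is even, the median is the average of positions 3 and 4:
  Median = (14 + 14) / 2 = 14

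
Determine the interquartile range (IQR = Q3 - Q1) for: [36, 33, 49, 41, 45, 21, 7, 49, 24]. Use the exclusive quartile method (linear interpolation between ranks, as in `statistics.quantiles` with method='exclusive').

24.5

Step 1: Sort the data: [7, 21, 24, 33, 36, 41, 45, 49, 49]
Step 2: n = 9
Step 3: Using the exclusive quartile method:
  Q1 = 22.5
  Q2 (median) = 36
  Q3 = 47
  IQR = Q3 - Q1 = 47 - 22.5 = 24.5
Step 4: IQR = 24.5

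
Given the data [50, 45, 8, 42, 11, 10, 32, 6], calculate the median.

21.5

Step 1: Sort the data in ascending order: [6, 8, 10, 11, 32, 42, 45, 50]
Step 2: The number of values is n = 8.
Step 3: Since n is even, the median is the average of positions 4 and 5:
  Median = (11 + 32) / 2 = 21.5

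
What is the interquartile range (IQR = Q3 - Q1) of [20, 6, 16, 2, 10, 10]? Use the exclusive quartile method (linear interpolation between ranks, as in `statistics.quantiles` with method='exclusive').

12

Step 1: Sort the data: [2, 6, 10, 10, 16, 20]
Step 2: n = 6
Step 3: Using the exclusive quartile method:
  Q1 = 5
  Q2 (median) = 10
  Q3 = 17
  IQR = Q3 - Q1 = 17 - 5 = 12
Step 4: IQR = 12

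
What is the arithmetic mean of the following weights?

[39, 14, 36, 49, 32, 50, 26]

35.1429

Step 1: Sum all values: 39 + 14 + 36 + 49 + 32 + 50 + 26 = 246
Step 2: Count the number of values: n = 7
Step 3: Mean = sum / n = 246 / 7 = 35.1429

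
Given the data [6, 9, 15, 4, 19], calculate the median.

9

Step 1: Sort the data in ascending order: [4, 6, 9, 15, 19]
Step 2: The number of values is n = 5.
Step 3: Since n is odd, the median is the middle value at position 3: 9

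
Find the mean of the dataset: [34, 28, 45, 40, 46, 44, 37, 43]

39.625

Step 1: Sum all values: 34 + 28 + 45 + 40 + 46 + 44 + 37 + 43 = 317
Step 2: Count the number of values: n = 8
Step 3: Mean = sum / n = 317 / 8 = 39.625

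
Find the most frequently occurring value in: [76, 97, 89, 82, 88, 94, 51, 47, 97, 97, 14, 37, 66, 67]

97

Step 1: Count the frequency of each value:
  14: appears 1 time(s)
  37: appears 1 time(s)
  47: appears 1 time(s)
  51: appears 1 time(s)
  66: appears 1 time(s)
  67: appears 1 time(s)
  76: appears 1 time(s)
  82: appears 1 time(s)
  88: appears 1 time(s)
  89: appears 1 time(s)
  94: appears 1 time(s)
  97: appears 3 time(s)
Step 2: The value 97 appears most frequently (3 times).
Step 3: Mode = 97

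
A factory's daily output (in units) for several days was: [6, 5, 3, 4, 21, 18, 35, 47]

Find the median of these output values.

12

Step 1: Sort the data in ascending order: [3, 4, 5, 6, 18, 21, 35, 47]
Step 2: The number of values is n = 8.
Step 3: Since n is even, the median is the average of positions 4 and 5:
  Median = (6 + 18) / 2 = 12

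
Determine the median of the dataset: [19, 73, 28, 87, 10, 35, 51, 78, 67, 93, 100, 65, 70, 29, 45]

65

Step 1: Sort the data in ascending order: [10, 19, 28, 29, 35, 45, 51, 65, 67, 70, 73, 78, 87, 93, 100]
Step 2: The number of values is n = 15.
Step 3: Since n is odd, the median is the middle value at position 8: 65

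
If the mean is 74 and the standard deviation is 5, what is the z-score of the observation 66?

-1.6

Step 1: Recall the z-score formula: z = (x - mu) / sigma
Step 2: Substitute values: z = (66 - 74) / 5
Step 3: z = -8 / 5 = -1.6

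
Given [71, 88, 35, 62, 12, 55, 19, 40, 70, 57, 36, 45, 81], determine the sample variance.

531.7564

Step 1: Compute the mean: (71 + 88 + 35 + 62 + 12 + 55 + 19 + 40 + 70 + 57 + 36 + 45 + 81) / 13 = 51.6154
Step 2: Compute squared deviations from the mean:
  (71 - 51.6154)^2 = 375.7633
  (88 - 51.6154)^2 = 1323.8402
  (35 - 51.6154)^2 = 276.071
  (62 - 51.6154)^2 = 107.8402
  (12 - 51.6154)^2 = 1569.3787
  (55 - 51.6154)^2 = 11.4556
  (19 - 51.6154)^2 = 1063.7633
  (40 - 51.6154)^2 = 134.9172
  (70 - 51.6154)^2 = 337.9941
  (57 - 51.6154)^2 = 28.9941
  (36 - 51.6154)^2 = 243.8402
  (45 - 51.6154)^2 = 43.7633
  (81 - 51.6154)^2 = 863.4556
Step 3: Sum of squared deviations = 6381.0769
Step 4: Sample variance = 6381.0769 / 12 = 531.7564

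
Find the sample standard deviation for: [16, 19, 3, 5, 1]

8.1363

Step 1: Compute the mean: 8.8
Step 2: Sum of squared deviations from the mean: 264.8
Step 3: Sample variance = 264.8 / 4 = 66.2
Step 4: Standard deviation = sqrt(66.2) = 8.1363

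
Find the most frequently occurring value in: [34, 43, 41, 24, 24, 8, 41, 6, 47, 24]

24

Step 1: Count the frequency of each value:
  6: appears 1 time(s)
  8: appears 1 time(s)
  24: appears 3 time(s)
  34: appears 1 time(s)
  41: appears 2 time(s)
  43: appears 1 time(s)
  47: appears 1 time(s)
Step 2: The value 24 appears most frequently (3 times).
Step 3: Mode = 24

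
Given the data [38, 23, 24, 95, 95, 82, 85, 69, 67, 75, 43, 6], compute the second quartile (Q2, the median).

68

Step 1: Sort the data: [6, 23, 24, 38, 43, 67, 69, 75, 82, 85, 95, 95]
Step 2: n = 12
Step 3: Q2 is the median. Since n is even, it is the average of the values at positions 6 and 7:
  Q2 = (67 + 69) / 2 = 68
Step 4: Q2 = 68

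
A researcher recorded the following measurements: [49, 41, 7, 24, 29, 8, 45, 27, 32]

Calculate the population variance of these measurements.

195.8765

Step 1: Compute the mean: (49 + 41 + 7 + 24 + 29 + 8 + 45 + 27 + 32) / 9 = 29.1111
Step 2: Compute squared deviations from the mean:
  (49 - 29.1111)^2 = 395.5679
  (41 - 29.1111)^2 = 141.3457
  (7 - 29.1111)^2 = 488.9012
  (24 - 29.1111)^2 = 26.1235
  (29 - 29.1111)^2 = 0.0123
  (8 - 29.1111)^2 = 445.679
  (45 - 29.1111)^2 = 252.4568
  (27 - 29.1111)^2 = 4.4568
  (32 - 29.1111)^2 = 8.3457
Step 3: Sum of squared deviations = 1762.8889
Step 4: Population variance = 1762.8889 / 9 = 195.8765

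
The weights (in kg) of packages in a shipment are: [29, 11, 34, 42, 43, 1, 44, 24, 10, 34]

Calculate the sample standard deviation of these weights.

15.2811

Step 1: Compute the mean: 27.2
Step 2: Sum of squared deviations from the mean: 2101.6
Step 3: Sample variance = 2101.6 / 9 = 233.5111
Step 4: Standard deviation = sqrt(233.5111) = 15.2811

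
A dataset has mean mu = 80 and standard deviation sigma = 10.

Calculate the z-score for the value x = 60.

-2

Step 1: Recall the z-score formula: z = (x - mu) / sigma
Step 2: Substitute values: z = (60 - 80) / 10
Step 3: z = -20 / 10 = -2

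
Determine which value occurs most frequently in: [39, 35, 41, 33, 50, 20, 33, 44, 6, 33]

33

Step 1: Count the frequency of each value:
  6: appears 1 time(s)
  20: appears 1 time(s)
  33: appears 3 time(s)
  35: appears 1 time(s)
  39: appears 1 time(s)
  41: appears 1 time(s)
  44: appears 1 time(s)
  50: appears 1 time(s)
Step 2: The value 33 appears most frequently (3 times).
Step 3: Mode = 33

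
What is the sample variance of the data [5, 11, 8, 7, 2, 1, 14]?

21.8095

Step 1: Compute the mean: (5 + 11 + 8 + 7 + 2 + 1 + 14) / 7 = 6.8571
Step 2: Compute squared deviations from the mean:
  (5 - 6.8571)^2 = 3.449
  (11 - 6.8571)^2 = 17.1633
  (8 - 6.8571)^2 = 1.3061
  (7 - 6.8571)^2 = 0.0204
  (2 - 6.8571)^2 = 23.5918
  (1 - 6.8571)^2 = 34.3061
  (14 - 6.8571)^2 = 51.0204
Step 3: Sum of squared deviations = 130.8571
Step 4: Sample variance = 130.8571 / 6 = 21.8095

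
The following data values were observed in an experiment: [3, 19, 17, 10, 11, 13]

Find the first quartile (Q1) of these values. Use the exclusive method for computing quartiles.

8.25

Step 1: Sort the data: [3, 10, 11, 13, 17, 19]
Step 2: n = 6
Step 3: Using the exclusive quartile method:
  Q1 = 8.25
  Q2 (median) = 12
  Q3 = 17.5
  IQR = Q3 - Q1 = 17.5 - 8.25 = 9.25
Step 4: Q1 = 8.25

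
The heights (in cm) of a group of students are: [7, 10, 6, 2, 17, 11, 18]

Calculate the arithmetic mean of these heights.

10.1429

Step 1: Sum all values: 7 + 10 + 6 + 2 + 17 + 11 + 18 = 71
Step 2: Count the number of values: n = 7
Step 3: Mean = sum / n = 71 / 7 = 10.1429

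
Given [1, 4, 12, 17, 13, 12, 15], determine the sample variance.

34.2857

Step 1: Compute the mean: (1 + 4 + 12 + 17 + 13 + 12 + 15) / 7 = 10.5714
Step 2: Compute squared deviations from the mean:
  (1 - 10.5714)^2 = 91.6122
  (4 - 10.5714)^2 = 43.1837
  (12 - 10.5714)^2 = 2.0408
  (17 - 10.5714)^2 = 41.3265
  (13 - 10.5714)^2 = 5.898
  (12 - 10.5714)^2 = 2.0408
  (15 - 10.5714)^2 = 19.6122
Step 3: Sum of squared deviations = 205.7143
Step 4: Sample variance = 205.7143 / 6 = 34.2857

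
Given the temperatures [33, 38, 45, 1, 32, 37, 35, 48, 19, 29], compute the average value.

31.7

Step 1: Sum all values: 33 + 38 + 45 + 1 + 32 + 37 + 35 + 48 + 19 + 29 = 317
Step 2: Count the number of values: n = 10
Step 3: Mean = sum / n = 317 / 10 = 31.7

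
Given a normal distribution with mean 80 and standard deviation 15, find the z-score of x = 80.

0

Step 1: Recall the z-score formula: z = (x - mu) / sigma
Step 2: Substitute values: z = (80 - 80) / 15
Step 3: z = 0 / 15 = 0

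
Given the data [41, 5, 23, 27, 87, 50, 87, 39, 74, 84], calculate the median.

45.5

Step 1: Sort the data in ascending order: [5, 23, 27, 39, 41, 50, 74, 84, 87, 87]
Step 2: The number of values is n = 10.
Step 3: Since n is even, the median is the average of positions 5 and 6:
  Median = (41 + 50) / 2 = 45.5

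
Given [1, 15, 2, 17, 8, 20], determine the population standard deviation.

7.3201

Step 1: Compute the mean: 10.5
Step 2: Sum of squared deviations from the mean: 321.5
Step 3: Population variance = 321.5 / 6 = 53.5833
Step 4: Standard deviation = sqrt(53.5833) = 7.3201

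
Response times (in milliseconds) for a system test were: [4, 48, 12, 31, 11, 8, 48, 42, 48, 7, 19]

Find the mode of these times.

48

Step 1: Count the frequency of each value:
  4: appears 1 time(s)
  7: appears 1 time(s)
  8: appears 1 time(s)
  11: appears 1 time(s)
  12: appears 1 time(s)
  19: appears 1 time(s)
  31: appears 1 time(s)
  42: appears 1 time(s)
  48: appears 3 time(s)
Step 2: The value 48 appears most frequently (3 times).
Step 3: Mode = 48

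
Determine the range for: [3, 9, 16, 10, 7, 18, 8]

15

Step 1: Identify the maximum value: max = 18
Step 2: Identify the minimum value: min = 3
Step 3: Range = max - min = 18 - 3 = 15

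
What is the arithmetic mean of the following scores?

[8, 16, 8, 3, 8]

8.6

Step 1: Sum all values: 8 + 16 + 8 + 3 + 8 = 43
Step 2: Count the number of values: n = 5
Step 3: Mean = sum / n = 43 / 5 = 8.6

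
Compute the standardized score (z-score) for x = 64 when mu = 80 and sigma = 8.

-2

Step 1: Recall the z-score formula: z = (x - mu) / sigma
Step 2: Substitute values: z = (64 - 80) / 8
Step 3: z = -16 / 8 = -2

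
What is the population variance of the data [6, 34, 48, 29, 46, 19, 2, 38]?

262.6875

Step 1: Compute the mean: (6 + 34 + 48 + 29 + 46 + 19 + 2 + 38) / 8 = 27.75
Step 2: Compute squared deviations from the mean:
  (6 - 27.75)^2 = 473.0625
  (34 - 27.75)^2 = 39.0625
  (48 - 27.75)^2 = 410.0625
  (29 - 27.75)^2 = 1.5625
  (46 - 27.75)^2 = 333.0625
  (19 - 27.75)^2 = 76.5625
  (2 - 27.75)^2 = 663.0625
  (38 - 27.75)^2 = 105.0625
Step 3: Sum of squared deviations = 2101.5
Step 4: Population variance = 2101.5 / 8 = 262.6875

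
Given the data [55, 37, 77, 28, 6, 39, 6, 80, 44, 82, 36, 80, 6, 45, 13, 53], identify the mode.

6

Step 1: Count the frequency of each value:
  6: appears 3 time(s)
  13: appears 1 time(s)
  28: appears 1 time(s)
  36: appears 1 time(s)
  37: appears 1 time(s)
  39: appears 1 time(s)
  44: appears 1 time(s)
  45: appears 1 time(s)
  53: appears 1 time(s)
  55: appears 1 time(s)
  77: appears 1 time(s)
  80: appears 2 time(s)
  82: appears 1 time(s)
Step 2: The value 6 appears most frequently (3 times).
Step 3: Mode = 6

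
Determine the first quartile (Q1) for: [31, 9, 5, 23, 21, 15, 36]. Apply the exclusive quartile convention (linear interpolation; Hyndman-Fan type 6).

9

Step 1: Sort the data: [5, 9, 15, 21, 23, 31, 36]
Step 2: n = 7
Step 3: Using the exclusive quartile method:
  Q1 = 9
  Q2 (median) = 21
  Q3 = 31
  IQR = Q3 - Q1 = 31 - 9 = 22
Step 4: Q1 = 9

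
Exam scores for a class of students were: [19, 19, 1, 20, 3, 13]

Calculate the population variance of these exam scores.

60.5833

Step 1: Compute the mean: (19 + 19 + 1 + 20 + 3 + 13) / 6 = 12.5
Step 2: Compute squared deviations from the mean:
  (19 - 12.5)^2 = 42.25
  (19 - 12.5)^2 = 42.25
  (1 - 12.5)^2 = 132.25
  (20 - 12.5)^2 = 56.25
  (3 - 12.5)^2 = 90.25
  (13 - 12.5)^2 = 0.25
Step 3: Sum of squared deviations = 363.5
Step 4: Population variance = 363.5 / 6 = 60.5833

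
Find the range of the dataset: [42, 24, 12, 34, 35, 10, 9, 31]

33

Step 1: Identify the maximum value: max = 42
Step 2: Identify the minimum value: min = 9
Step 3: Range = max - min = 42 - 9 = 33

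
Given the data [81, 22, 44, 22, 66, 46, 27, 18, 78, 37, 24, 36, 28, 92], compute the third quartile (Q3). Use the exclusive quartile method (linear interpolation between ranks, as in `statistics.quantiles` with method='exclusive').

69

Step 1: Sort the data: [18, 22, 22, 24, 27, 28, 36, 37, 44, 46, 66, 78, 81, 92]
Step 2: n = 14
Step 3: Using the exclusive quartile method:
  Q1 = 23.5
  Q2 (median) = 36.5
  Q3 = 69
  IQR = Q3 - Q1 = 69 - 23.5 = 45.5
Step 4: Q3 = 69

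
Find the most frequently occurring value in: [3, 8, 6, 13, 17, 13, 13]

13

Step 1: Count the frequency of each value:
  3: appears 1 time(s)
  6: appears 1 time(s)
  8: appears 1 time(s)
  13: appears 3 time(s)
  17: appears 1 time(s)
Step 2: The value 13 appears most frequently (3 times).
Step 3: Mode = 13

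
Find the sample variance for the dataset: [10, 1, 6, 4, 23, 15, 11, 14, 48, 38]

231.3333

Step 1: Compute the mean: (10 + 1 + 6 + 4 + 23 + 15 + 11 + 14 + 48 + 38) / 10 = 17
Step 2: Compute squared deviations from the mean:
  (10 - 17)^2 = 49
  (1 - 17)^2 = 256
  (6 - 17)^2 = 121
  (4 - 17)^2 = 169
  (23 - 17)^2 = 36
  (15 - 17)^2 = 4
  (11 - 17)^2 = 36
  (14 - 17)^2 = 9
  (48 - 17)^2 = 961
  (38 - 17)^2 = 441
Step 3: Sum of squared deviations = 2082
Step 4: Sample variance = 2082 / 9 = 231.3333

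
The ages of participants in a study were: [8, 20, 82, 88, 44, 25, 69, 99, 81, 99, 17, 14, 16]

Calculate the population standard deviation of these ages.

34.4706

Step 1: Compute the mean: 50.9231
Step 2: Sum of squared deviations from the mean: 15446.9231
Step 3: Population variance = 15446.9231 / 13 = 1188.2249
Step 4: Standard deviation = sqrt(1188.2249) = 34.4706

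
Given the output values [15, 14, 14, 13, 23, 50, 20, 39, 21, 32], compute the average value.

24.1

Step 1: Sum all values: 15 + 14 + 14 + 13 + 23 + 50 + 20 + 39 + 21 + 32 = 241
Step 2: Count the number of values: n = 10
Step 3: Mean = sum / n = 241 / 10 = 24.1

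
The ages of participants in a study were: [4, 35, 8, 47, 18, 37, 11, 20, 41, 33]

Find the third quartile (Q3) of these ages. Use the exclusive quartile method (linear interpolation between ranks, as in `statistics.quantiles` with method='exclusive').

38

Step 1: Sort the data: [4, 8, 11, 18, 20, 33, 35, 37, 41, 47]
Step 2: n = 10
Step 3: Using the exclusive quartile method:
  Q1 = 10.25
  Q2 (median) = 26.5
  Q3 = 38
  IQR = Q3 - Q1 = 38 - 10.25 = 27.75
Step 4: Q3 = 38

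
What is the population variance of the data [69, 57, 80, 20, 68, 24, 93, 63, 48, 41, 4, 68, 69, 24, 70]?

602.4267

Step 1: Compute the mean: (69 + 57 + 80 + 20 + 68 + 24 + 93 + 63 + 48 + 41 + 4 + 68 + 69 + 24 + 70) / 15 = 53.2
Step 2: Compute squared deviations from the mean:
  (69 - 53.2)^2 = 249.64
  (57 - 53.2)^2 = 14.44
  (80 - 53.2)^2 = 718.24
  (20 - 53.2)^2 = 1102.24
  (68 - 53.2)^2 = 219.04
  (24 - 53.2)^2 = 852.64
  (93 - 53.2)^2 = 1584.04
  (63 - 53.2)^2 = 96.04
  (48 - 53.2)^2 = 27.04
  (41 - 53.2)^2 = 148.84
  (4 - 53.2)^2 = 2420.64
  (68 - 53.2)^2 = 219.04
  (69 - 53.2)^2 = 249.64
  (24 - 53.2)^2 = 852.64
  (70 - 53.2)^2 = 282.24
Step 3: Sum of squared deviations = 9036.4
Step 4: Population variance = 9036.4 / 15 = 602.4267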